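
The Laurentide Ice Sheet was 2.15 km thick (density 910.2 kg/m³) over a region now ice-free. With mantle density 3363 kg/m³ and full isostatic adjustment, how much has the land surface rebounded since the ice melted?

0.582 km

Removing the load lets mantle flow back in; uplift u satisfies ρ_ice t = ρ_m u.
u = t ρ_ice/ρ_m = 2.15 km × 910.2/3363 = 0.582 km.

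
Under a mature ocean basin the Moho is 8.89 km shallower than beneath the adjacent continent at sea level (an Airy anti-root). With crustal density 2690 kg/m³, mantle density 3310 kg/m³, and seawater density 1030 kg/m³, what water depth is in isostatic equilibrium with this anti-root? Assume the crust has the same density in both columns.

Replacing a thickness d of crust by seawater at the top must be balanced by replacing crust with mantle at the base: d (ρ_c − ρ_w) = a (ρ_m − ρ_c).
d = a (ρ_m − ρ_c)/(ρ_c − ρ_w) = 8.89 km × 620/1660 = 3.32 km.

3.32 km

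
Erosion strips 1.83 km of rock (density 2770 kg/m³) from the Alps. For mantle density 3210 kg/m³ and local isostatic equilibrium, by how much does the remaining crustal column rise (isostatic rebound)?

Unloading: uplift u = e ρ_c/ρ_m = 1.83 km × 2770/3210 = 1.58 km.

1.58 km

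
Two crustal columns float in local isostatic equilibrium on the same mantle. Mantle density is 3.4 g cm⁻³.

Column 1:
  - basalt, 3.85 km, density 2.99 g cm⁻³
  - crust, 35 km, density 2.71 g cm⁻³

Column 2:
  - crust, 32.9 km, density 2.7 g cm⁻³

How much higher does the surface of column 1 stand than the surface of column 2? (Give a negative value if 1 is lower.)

0.794 km

For any compensation level in the mantle, the mantle terms cancel and isostasy reduces to e = (Σt_1 − Σt_2) − (Σ(ρt)_1 − Σ(ρt)_2) / ρ_m.
Σt_1 = 38.85 km; Σt_2 = 32.9 km; Σ(ρt)_1 = 106.3615; Σ(ρt)_2 = 88.83 (in km·g cm⁻³).
e = (38.85 − 32.9) − (106.3615 − 88.83) / 3.4 = 0.794 km.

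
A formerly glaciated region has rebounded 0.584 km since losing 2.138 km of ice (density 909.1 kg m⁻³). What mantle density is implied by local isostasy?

3330 kg m⁻³

ρ_m = ρ_ice t / u = 909.1 × 2.138 km/0.584 km = 3330 kg m⁻³.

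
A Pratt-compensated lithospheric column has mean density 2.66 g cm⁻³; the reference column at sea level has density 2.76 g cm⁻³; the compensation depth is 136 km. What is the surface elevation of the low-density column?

ρ_ref D = ρ (D + h) → h = D (ρ_ref − ρ)/ρ.
h = 136 km × (2.76 − 2.66)/2.66 = 5.11 km.

5.11 km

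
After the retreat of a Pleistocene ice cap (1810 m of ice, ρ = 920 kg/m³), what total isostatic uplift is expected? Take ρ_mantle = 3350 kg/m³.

Removing the load lets mantle flow back in; uplift u satisfies ρ_ice t = ρ_m u.
u = t ρ_ice/ρ_m = 1810 m × 920/3350 = 497 m.

497 m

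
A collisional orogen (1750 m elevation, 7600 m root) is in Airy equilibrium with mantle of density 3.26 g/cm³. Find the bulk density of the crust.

ρ_c h = (ρ_m − ρ_c) r → ρ_c (h + r) = ρ_m r → ρ_c = ρ_m r / (h + r).
ρ_c = 3.26 × 7600 m / (1750 m + 7600 m) = 2.65 g/cm³.

2.65 g/cm³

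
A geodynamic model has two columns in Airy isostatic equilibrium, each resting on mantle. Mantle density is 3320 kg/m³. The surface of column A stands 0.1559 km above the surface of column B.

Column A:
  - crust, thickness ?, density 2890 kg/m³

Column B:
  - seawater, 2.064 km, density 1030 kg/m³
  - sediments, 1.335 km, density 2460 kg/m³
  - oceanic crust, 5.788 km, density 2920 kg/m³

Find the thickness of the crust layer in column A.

Take the compensation level at the base of the deeper column (depth z_c below the surface of column A) and equate Σ ρ_i t_i down to z_c; mantle fills any gap and the z_c terms cancel.
Column A: x×2890 + (z_c − 0 − x)×3320
Column B: 0.1559×0 + 2.064×1030 + 1.335×2460 + 5.788×2920 + (z_c − 0.1559 − 9.187)×3320
The z_c×3320 term appears on both sides and cancels. Collect the known terms of each column as K = Σ(ρt)_known − 3320 × (depth of known layers): K_A = 0 − 3320×0 = 0; K_B = 22310.98 − 3320×(0.1559 + 9.187) = −8707.448.
Balance: K_A − x×(3320 − 2890) = K_B, so x = (K_A − K_B)/(3320 − 2890) = 8707.45/430 = 20.2 km.

20.2 km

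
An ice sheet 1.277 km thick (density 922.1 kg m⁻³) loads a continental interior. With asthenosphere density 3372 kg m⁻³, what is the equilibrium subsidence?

By Archimedes' principle applied to the lithosphere: the ice load ρ_ice t is balanced by mantle displaced below, ρ_m s.
s = t ρ_ice / ρ_m = 1.277 km × 922.1/3372 = 0.349 km.

0.349 km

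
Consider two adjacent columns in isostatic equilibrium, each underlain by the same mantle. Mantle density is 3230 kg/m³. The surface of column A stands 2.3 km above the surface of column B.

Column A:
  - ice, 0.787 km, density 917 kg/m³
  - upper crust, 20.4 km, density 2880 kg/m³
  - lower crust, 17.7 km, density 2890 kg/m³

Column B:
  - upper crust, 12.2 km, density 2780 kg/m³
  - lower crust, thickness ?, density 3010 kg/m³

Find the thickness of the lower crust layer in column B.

Take the compensation level at the base of the deeper column (depth z_c below the surface of column A) and equate Σ ρ_i t_i down to z_c; mantle fills any gap and the z_c terms cancel.
Column A: 0.787×917 + 20.4×2880 + 17.7×2890 + (z_c − 38.887)×3230
Column B: 2.3×0 + 12.2×2780 + x×3010 + (z_c − 2.3 − 12.2 − x)×3230
The z_c×3230 term appears on both sides and cancels. Collect the known terms of each column as K = Σ(ρt)_known − 3230 × (depth of known layers): K_A = 110626.679 − 3230×38.887 = −14978.331; K_B = 33916 − 3230×(2.3 + 12.2) = −12919.
Balance: K_A = K_B − x×(3230 − 3010), so x = (K_B − K_A)/(3230 − 3010) = 2059.33/220 = 9.36 km.

9.36 km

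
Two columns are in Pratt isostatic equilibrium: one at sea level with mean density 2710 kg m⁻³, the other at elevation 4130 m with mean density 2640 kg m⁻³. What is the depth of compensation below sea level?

ρ_ref D = ρ (D + h) → D (ρ_ref − ρ) = ρ h.
D = ρ h/(ρ_ref − ρ) = 2640 × 4130 m/(2710 − 2640) = 156000 m.

156000 m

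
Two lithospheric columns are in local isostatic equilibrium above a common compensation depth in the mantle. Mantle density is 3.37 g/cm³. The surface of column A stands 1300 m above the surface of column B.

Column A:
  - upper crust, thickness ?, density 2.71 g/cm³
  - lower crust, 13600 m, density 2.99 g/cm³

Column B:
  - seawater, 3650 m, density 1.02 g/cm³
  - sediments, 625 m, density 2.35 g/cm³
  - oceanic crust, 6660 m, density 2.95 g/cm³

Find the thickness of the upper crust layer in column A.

Take the compensation level at the base of the deeper column (depth z_c below the surface of column A) and equate Σ ρ_i t_i down to z_c; mantle fills any gap and the z_c terms cancel.
Column A: x×2.71 + 13600×2.99 + (z_c − 13600 − x)×3.37
Column B: 1300×0 + 3650×1.02 + 625×2.35 + 6660×2.95 + (z_c − 1300 − 10935)×3.37
The z_c×3.37 term appears on both sides and cancels. Collect the known terms of each column as K = Σ(ρt)_known − 3.37 × (depth of known layers): K_A = 40664 − 3.37×13600 = −5168; K_B = 24838.75 − 3.37×(1300 + 10935) = −16393.2.
Balance: K_A − x×(3.37 − 2.71) = K_B, so x = (K_A − K_B)/(3.37 − 2.71) = 11225.2/0.66 = 17000 m.

17000 m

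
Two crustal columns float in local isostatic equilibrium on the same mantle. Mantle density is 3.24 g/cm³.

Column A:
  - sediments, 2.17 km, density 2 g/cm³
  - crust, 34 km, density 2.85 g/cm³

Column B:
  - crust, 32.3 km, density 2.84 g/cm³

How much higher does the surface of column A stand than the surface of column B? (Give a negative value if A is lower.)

For any compensation level in the mantle, the mantle terms cancel and isostasy reduces to e = (Σt_A − Σt_B) − (Σ(ρt)_A − Σ(ρt)_B) / ρ_m.
Σt_A = 36.17 km; Σt_B = 32.3 km; Σ(ρt)_A = 101.24; Σ(ρt)_B = 91.732 (in km·g/cm³).
e = (36.17 − 32.3) − (101.24 − 91.732) / 3.24 = 0.935 km.

0.935 km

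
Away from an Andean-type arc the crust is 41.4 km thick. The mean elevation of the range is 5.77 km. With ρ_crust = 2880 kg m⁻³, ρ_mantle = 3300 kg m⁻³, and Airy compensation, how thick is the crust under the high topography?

Root depth r = h ρ_c / (ρ_m − ρ_c) = 5.77 km × 2880 / 420 = 39.57 km.
Total thickness = T + h + r = 41.4 km + 5.77 km + 39.57 km = 86.7 km.

86.7 km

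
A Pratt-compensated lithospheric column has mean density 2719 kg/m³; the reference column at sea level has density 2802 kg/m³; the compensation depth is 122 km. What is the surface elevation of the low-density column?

ρ_ref D = ρ (D + h) → h = D (ρ_ref − ρ)/ρ.
h = 122 km × (2802 − 2719)/2719 = 3.72 km.

3.72 km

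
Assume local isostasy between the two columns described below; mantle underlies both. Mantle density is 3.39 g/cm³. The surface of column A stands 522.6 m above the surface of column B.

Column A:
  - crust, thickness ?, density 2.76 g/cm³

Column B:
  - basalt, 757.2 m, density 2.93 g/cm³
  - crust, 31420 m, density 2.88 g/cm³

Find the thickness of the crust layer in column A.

Take the compensation level at the base of the deeper column (depth z_c below the surface of column A) and equate Σ ρ_i t_i down to z_c; mantle fills any gap and the z_c terms cancel.
Column A: x×2.76 + (z_c − 0 − x)×3.39
Column B: 522.6×0 + 757.2×2.93 + 31420×2.88 + (z_c − 522.6 − 32177.2)×3.39
The z_c×3.39 term appears on both sides and cancels. Collect the known terms of each column as K = Σ(ρt)_known − 3.39 × (depth of known layers): K_A = 0 − 3.39×0 = 0; K_B = 92708.196 − 3.39×(522.6 + 32177.2) = −18144.126.
Balance: K_A − x×(3.39 − 2.76) = K_B, so x = (K_A − K_B)/(3.39 − 2.76) = 18144.1/0.63 = 28800 m.

28800 m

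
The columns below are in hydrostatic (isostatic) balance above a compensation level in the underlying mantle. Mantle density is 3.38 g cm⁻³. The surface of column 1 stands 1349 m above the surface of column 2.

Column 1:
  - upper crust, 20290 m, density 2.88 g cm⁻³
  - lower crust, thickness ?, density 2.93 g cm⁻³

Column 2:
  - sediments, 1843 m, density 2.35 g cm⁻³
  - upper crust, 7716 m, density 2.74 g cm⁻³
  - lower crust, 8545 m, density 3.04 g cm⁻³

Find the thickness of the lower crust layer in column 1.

Take the compensation level at the base of the deeper column (depth z_c below the surface of column 1) and equate Σ ρ_i t_i down to z_c; mantle fills any gap and the z_c terms cancel.
Column 1: 20290×2.88 + x×2.93 + (z_c − 20290 − x)×3.38
Column 2: 1349×0 + 1843×2.35 + 7716×2.74 + 8545×3.04 + (z_c − 1349 − 18104)×3.38
The z_c×3.38 term appears on both sides and cancels. Collect the known terms of each column as K = Σ(ρt)_known − 3.38 × (depth of known layers): K_1 = 58435.2 − 3.38×20290 = −10145; K_2 = 51449.69 − 3.38×(1349 + 18104) = −14301.45.
Balance: K_1 − x×(3.38 − 2.93) = K_2, so x = (K_1 − K_2)/(3.38 − 2.93) = 4156.45/0.45 = 9240 m.

9240 m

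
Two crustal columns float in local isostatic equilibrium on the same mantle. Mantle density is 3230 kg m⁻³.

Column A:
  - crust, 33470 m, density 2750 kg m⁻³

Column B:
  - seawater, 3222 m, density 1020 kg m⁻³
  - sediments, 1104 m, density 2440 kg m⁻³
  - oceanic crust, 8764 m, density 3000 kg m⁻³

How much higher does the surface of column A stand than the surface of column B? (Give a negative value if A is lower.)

1880 m

For any compensation level in the mantle, the mantle terms cancel and isostasy reduces to e = (Σt_A − Σt_B) − (Σ(ρt)_A − Σ(ρt)_B) / ρ_m.
Σt_A = 33470 m; Σt_B = 13090 m; Σ(ρt)_A = 92042500; Σ(ρt)_B = 32272200 (in m·kg m⁻³).
e = (33470 − 13090) − (92042500 − 32272200) / 3230 = 1880 m.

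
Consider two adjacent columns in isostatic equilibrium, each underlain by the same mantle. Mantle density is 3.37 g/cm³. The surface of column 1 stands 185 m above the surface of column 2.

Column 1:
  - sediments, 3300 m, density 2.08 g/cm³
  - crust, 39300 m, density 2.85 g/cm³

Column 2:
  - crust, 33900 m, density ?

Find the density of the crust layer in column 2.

Take the compensation level at the base of the deeper column (depth z_c below the surface of column 1) and equate Σ ρ_i t_i down to z_c; mantle fills any gap and the z_c terms cancel.
Column 1: 3300×2.08 + 39300×2.85 + (z_c − 42600)×3.37
Column 2: 185×0 + 33900×ρ + (z_c − 185 − 33900)×3.37
The z_c×3.37 term appears on both sides and cancels. Collect the known terms of each column as K = Σ(ρt)_known − 3.37 × (depth of known layers): K_1 = 118869 − 3.37×42600 = −24693; K_2 = 0 − 3.37×(185 + 33900) = −114866.45.
Balance: K_1 = K_2 + 33900×ρ, so ρ = (K_1 − K_2)/33900 = 90173.4/33900 = 2.66 g/cm³.

2.66 g/cm³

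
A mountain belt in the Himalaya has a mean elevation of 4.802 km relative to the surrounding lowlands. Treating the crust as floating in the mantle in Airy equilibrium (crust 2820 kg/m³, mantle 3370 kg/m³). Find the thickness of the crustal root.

By Archimedes' principle applied to the lithosphere: the weight of the topography is balanced by the buoyancy of the root, ρ_c h = (ρ_m − ρ_c) r.
r = h · ρ_c / (ρ_m − ρ_c) = 4.802 km × 2820 / (3370 − 2820) = 24.6 km.

24.6 km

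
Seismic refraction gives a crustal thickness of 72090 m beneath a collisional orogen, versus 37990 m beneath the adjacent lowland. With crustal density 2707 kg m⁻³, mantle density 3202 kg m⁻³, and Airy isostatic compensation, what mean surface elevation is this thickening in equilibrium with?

5270 m

Excess crust Δ = 72090 m − 37990 m = 34100 m, split between elevation h and root r with h + r = Δ.
Airy balance ρ_c h = (ρ_m − ρ_c) r gives r = h ρ_c/(ρ_m − ρ_c), so h (1 + ρ_c/(ρ_m − ρ_c)) = Δ, i.e. h = Δ (ρ_m − ρ_c)/ρ_m.
h = 34100 m × 495/3202 = 5270 m.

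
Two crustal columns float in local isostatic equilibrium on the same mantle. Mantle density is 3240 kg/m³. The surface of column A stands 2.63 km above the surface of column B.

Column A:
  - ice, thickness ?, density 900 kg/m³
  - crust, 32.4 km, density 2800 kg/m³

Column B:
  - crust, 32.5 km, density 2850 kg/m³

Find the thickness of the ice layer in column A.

Take the compensation level at the base of the deeper column (depth z_c below the surface of column A) and equate Σ ρ_i t_i down to z_c; mantle fills any gap and the z_c terms cancel.
Column A: x×900 + 32.4×2800 + (z_c − 32.4 − x)×3240
Column B: 2.63×0 + 32.5×2850 + (z_c − 2.63 − 32.5)×3240
The z_c×3240 term appears on both sides and cancels. Collect the known terms of each column as K = Σ(ρt)_known − 3240 × (depth of known layers): K_A = 90720 − 3240×32.4 = −14256; K_B = 92625 − 3240×(2.63 + 32.5) = −21196.2.
Balance: K_A − x×(3240 − 900) = K_B, so x = (K_A − K_B)/(3240 − 900) = 6940.2/2340 = 2.97 km.

2.97 km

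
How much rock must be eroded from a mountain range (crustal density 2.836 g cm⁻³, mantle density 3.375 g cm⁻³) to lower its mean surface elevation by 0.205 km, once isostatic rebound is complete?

1.28 km

Net drop Δ = e − u = e − e ρ_c/ρ_m = e (ρ_m − ρ_c)/ρ_m.
e = Δ ρ_m/(ρ_m − ρ_c) = 0.205 km × 3.375/0.539 = 1.28 km.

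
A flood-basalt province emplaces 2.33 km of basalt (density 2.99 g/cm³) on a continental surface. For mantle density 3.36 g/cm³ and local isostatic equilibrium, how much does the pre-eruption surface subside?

2.07 km

Subaerial loading: s = t ρ_load / ρ_m.
s = 2.33 km × 2.99/3.36 = 2.07 km.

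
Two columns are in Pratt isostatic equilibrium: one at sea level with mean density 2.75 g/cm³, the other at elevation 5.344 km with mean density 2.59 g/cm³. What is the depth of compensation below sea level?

ρ_ref D = ρ (D + h) → D (ρ_ref − ρ) = ρ h.
D = ρ h/(ρ_ref − ρ) = 2.59 × 5.344 km/(2.75 − 2.59) = 86.5 km.

86.5 km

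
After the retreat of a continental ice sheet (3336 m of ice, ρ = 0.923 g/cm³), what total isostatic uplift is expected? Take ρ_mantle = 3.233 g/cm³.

Removing the load lets mantle flow back in; uplift u satisfies ρ_ice t = ρ_m u.
u = t ρ_ice/ρ_m = 3336 m × 0.923/3.233 = 952 m.

952 m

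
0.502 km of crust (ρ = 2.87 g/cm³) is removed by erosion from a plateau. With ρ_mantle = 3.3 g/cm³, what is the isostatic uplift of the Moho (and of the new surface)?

0.437 km

Unloading: uplift u = e ρ_c/ρ_m = 0.502 km × 2.87/3.3 = 0.437 km.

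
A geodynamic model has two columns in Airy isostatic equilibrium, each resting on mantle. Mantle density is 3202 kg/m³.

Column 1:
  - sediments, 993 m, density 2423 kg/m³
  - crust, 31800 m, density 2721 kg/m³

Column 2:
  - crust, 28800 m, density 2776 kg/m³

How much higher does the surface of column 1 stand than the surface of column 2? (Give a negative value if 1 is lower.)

1190 m

For any compensation level in the mantle, the mantle terms cancel and isostasy reduces to e = (Σt_1 − Σt_2) − (Σ(ρt)_1 − Σ(ρt)_2) / ρ_m.
Σt_1 = 32793 m; Σt_2 = 28800 m; Σ(ρt)_1 = 88933839; Σ(ρt)_2 = 79948800 (in m·kg/m³).
e = (32793 − 28800) − (88933839 − 79948800) / 3202 = 1190 m.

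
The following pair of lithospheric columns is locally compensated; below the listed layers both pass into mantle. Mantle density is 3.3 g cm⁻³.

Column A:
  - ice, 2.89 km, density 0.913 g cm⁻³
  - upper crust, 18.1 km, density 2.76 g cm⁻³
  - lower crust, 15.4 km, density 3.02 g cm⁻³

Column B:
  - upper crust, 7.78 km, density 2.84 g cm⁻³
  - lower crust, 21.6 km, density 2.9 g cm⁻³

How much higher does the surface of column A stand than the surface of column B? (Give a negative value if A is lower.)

For any compensation level in the mantle, the mantle terms cancel and isostasy reduces to e = (Σt_A − Σt_B) − (Σ(ρt)_A − Σ(ρt)_B) / ρ_m.
Σt_A = 36.39 km; Σt_B = 29.38 km; Σ(ρt)_A = 99.10257; Σ(ρt)_B = 84.7352 (in km·g cm⁻³).
e = (36.39 − 29.38) − (99.10257 − 84.7352) / 3.3 = 2.66 km.

2.66 km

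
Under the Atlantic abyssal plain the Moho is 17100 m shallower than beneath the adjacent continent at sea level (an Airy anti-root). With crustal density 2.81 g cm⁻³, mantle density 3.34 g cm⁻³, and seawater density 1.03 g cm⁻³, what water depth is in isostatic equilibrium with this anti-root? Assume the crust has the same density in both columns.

5090 m

Replacing a thickness d of crust by seawater at the top must be balanced by replacing crust with mantle at the base: d (ρ_c − ρ_w) = a (ρ_m − ρ_c).
d = a (ρ_m − ρ_c)/(ρ_c − ρ_w) = 17100 m × 0.53/1.78 = 5090 m.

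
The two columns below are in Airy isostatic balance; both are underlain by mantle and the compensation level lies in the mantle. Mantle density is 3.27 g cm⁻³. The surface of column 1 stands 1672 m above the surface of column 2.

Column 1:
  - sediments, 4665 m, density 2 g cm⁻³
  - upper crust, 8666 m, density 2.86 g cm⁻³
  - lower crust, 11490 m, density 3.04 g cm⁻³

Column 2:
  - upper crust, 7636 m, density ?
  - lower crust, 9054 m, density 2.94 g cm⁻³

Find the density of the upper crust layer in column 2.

2.79 g cm⁻³

Take the compensation level at the base of the deeper column (depth z_c below the surface of column 1) and equate Σ ρ_i t_i down to z_c; mantle fills any gap and the z_c terms cancel.
Column 1: 4665×2 + 8666×2.86 + 11490×3.04 + (z_c − 24821)×3.27
Column 2: 1672×0 + 7636×ρ + 9054×2.94 + (z_c − 1672 − 16690)×3.27
The z_c×3.27 term appears on both sides and cancels. Collect the known terms of each column as K = Σ(ρt)_known − 3.27 × (depth of known layers): K_1 = 69044.36 − 3.27×24821 = −12120.31; K_2 = 26618.76 − 3.27×(1672 + 16690) = −33424.98.
Balance: K_1 = K_2 + 7636×ρ, so ρ = (K_1 − K_2)/7636 = 21304.7/7636 = 2.79 g cm⁻³.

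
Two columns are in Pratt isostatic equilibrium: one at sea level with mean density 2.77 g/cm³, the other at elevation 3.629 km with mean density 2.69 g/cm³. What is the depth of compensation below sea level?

ρ_ref D = ρ (D + h) → D (ρ_ref − ρ) = ρ h.
D = ρ h/(ρ_ref − ρ) = 2.69 × 3.629 km/(2.77 − 2.69) = 122 km.

122 km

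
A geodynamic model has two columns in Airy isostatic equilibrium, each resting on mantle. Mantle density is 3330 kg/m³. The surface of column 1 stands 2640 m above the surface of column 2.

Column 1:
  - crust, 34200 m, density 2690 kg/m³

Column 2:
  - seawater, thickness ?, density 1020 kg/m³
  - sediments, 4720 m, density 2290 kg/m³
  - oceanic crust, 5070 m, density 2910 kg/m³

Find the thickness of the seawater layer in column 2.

Take the compensation level at the base of the deeper column (depth z_c below the surface of column 1) and equate Σ ρ_i t_i down to z_c; mantle fills any gap and the z_c terms cancel.
Column 1: 34200×2690 + (z_c − 34200)×3330
Column 2: 2640×0 + x×1020 + 4720×2290 + 5070×2910 + (z_c − 2640 − 9790 − x)×3330
The z_c×3330 term appears on both sides and cancels. Collect the known terms of each column as K = Σ(ρt)_known − 3330 × (depth of known layers): K_1 = 91998000 − 3330×34200 = −21888000; K_2 = 25562500 − 3330×(2640 + 9790) = −15829400.
Balance: K_1 = K_2 − x×(3330 − 1020), so x = (K_2 − K_1)/(3330 − 1020) = 6058600/2310 = 2620 m.

2620 m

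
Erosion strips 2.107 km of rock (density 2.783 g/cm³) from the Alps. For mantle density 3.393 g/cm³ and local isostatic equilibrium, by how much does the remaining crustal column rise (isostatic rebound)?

Unloading: uplift u = e ρ_c/ρ_m = 2.107 km × 2.783/3.393 = 1.73 km.

1.73 km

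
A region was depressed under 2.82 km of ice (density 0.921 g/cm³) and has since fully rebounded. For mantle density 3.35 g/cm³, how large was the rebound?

Removing the load lets mantle flow back in; uplift u satisfies ρ_ice t = ρ_m u.
u = t ρ_ice/ρ_m = 2.82 km × 0.921/3.35 = 0.775 km.

0.775 km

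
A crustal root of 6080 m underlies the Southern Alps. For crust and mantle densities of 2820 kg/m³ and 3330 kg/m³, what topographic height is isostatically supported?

For local isostatic compensation: ρ_c h = (ρ_m − ρ_c) r.
h = r (ρ_m − ρ_c) / ρ_c = 6080 m × (3330 − 2820) / 2820 = 1100 m.

1100 m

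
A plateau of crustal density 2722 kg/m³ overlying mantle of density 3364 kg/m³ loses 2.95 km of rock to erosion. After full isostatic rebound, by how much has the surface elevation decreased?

Rebound u = e ρ_c/ρ_m = 2.95 km × 2722/3364 = 2.387 km.
Net surface drop = e − u = 2.95 km − 2.387 km = e (ρ_m − ρ_c)/ρ_m = 0.563 km.

0.563 km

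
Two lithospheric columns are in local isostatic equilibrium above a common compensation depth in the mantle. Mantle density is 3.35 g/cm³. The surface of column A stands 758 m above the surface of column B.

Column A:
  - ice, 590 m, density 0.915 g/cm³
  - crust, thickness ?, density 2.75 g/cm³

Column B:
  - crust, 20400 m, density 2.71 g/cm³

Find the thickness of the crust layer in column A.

23600 m

Take the compensation level at the base of the deeper column (depth z_c below the surface of column A) and equate Σ ρ_i t_i down to z_c; mantle fills any gap and the z_c terms cancel.
Column A: 590×0.915 + x×2.75 + (z_c − 590 − x)×3.35
Column B: 758×0 + 20400×2.71 + (z_c − 758 − 20400)×3.35
The z_c×3.35 term appears on both sides and cancels. Collect the known terms of each column as K = Σ(ρt)_known − 3.35 × (depth of known layers): K_A = 539.85 − 3.35×590 = −1436.65; K_B = 55284 − 3.35×(758 + 20400) = −15595.3.
Balance: K_A − x×(3.35 − 2.75) = K_B, so x = (K_A − K_B)/(3.35 − 2.75) = 14158.6/0.6 = 23600 m.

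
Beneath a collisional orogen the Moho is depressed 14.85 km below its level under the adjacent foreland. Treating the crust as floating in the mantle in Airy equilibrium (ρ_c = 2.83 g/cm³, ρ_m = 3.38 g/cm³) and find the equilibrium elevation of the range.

2.89 km

By Archimedes' principle applied to the lithosphere: ρ_c h = (ρ_m − ρ_c) r.
h = r (ρ_m − ρ_c) / ρ_c = 14.85 km × (3.38 − 2.83) / 2.83 = 2.89 km.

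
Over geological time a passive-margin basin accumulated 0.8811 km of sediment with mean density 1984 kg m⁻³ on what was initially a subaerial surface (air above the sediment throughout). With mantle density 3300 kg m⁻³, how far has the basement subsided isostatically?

Subaerial load: s = t ρ_sed / ρ_m = 0.8811 km × 1984/3300 = 0.53 km.

0.53 km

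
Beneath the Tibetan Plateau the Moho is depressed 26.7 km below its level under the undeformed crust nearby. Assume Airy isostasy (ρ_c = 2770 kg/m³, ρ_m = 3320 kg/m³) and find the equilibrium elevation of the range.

Isostatic balance requires: ρ_c h = (ρ_m − ρ_c) r.
h = r (ρ_m − ρ_c) / ρ_c = 26.7 km × (3320 − 2770) / 2770 = 5.3 km.

5.3 km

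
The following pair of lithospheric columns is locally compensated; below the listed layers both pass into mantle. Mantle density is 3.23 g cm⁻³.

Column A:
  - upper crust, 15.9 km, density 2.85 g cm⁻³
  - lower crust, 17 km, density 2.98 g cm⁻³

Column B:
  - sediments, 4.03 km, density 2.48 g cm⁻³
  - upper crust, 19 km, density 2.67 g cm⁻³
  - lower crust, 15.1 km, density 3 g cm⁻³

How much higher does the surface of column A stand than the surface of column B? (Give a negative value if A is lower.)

For any compensation level in the mantle, the mantle terms cancel and isostasy reduces to e = (Σt_A − Σt_B) − (Σ(ρt)_A − Σ(ρt)_B) / ρ_m.
Σt_A = 32.9 km; Σt_B = 38.13 km; Σ(ρt)_A = 95.975; Σ(ρt)_B = 106.0244 (in km·g cm⁻³).
e = (32.9 − 38.13) − (95.975 − 106.0244) / 3.23 = −2.12 km.

−2.12 km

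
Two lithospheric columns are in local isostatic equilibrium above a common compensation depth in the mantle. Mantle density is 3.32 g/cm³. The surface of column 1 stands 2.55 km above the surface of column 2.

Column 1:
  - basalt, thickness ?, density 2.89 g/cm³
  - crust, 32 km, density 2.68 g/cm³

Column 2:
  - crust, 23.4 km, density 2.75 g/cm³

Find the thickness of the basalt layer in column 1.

3.08 km

Take the compensation level at the base of the deeper column (depth z_c below the surface of column 1) and equate Σ ρ_i t_i down to z_c; mantle fills any gap and the z_c terms cancel.
Column 1: x×2.89 + 32×2.68 + (z_c − 32 − x)×3.32
Column 2: 2.55×0 + 23.4×2.75 + (z_c − 2.55 − 23.4)×3.32
The z_c×3.32 term appears on both sides and cancels. Collect the known terms of each column as K = Σ(ρt)_known − 3.32 × (depth of known layers): K_1 = 85.76 − 3.32×32 = −20.48; K_2 = 64.35 − 3.32×(2.55 + 23.4) = −21.804.
Balance: K_1 − x×(3.32 − 2.89) = K_2, so x = (K_1 − K_2)/(3.32 − 2.89) = 1.324/0.43 = 3.08 km.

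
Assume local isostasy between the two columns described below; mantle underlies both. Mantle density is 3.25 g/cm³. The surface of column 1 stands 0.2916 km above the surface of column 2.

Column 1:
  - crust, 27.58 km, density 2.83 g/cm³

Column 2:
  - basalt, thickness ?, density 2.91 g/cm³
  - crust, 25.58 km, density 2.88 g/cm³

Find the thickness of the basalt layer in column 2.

3.44 km

Take the compensation level at the base of the deeper column (depth z_c below the surface of column 1) and equate Σ ρ_i t_i down to z_c; mantle fills any gap and the z_c terms cancel.
Column 1: 27.58×2.83 + (z_c − 27.58)×3.25
Column 2: 0.2916×0 + x×2.91 + 25.58×2.88 + (z_c − 0.2916 − 25.58 − x)×3.25
The z_c×3.25 term appears on both sides and cancels. Collect the known terms of each column as K = Σ(ρt)_known − 3.25 × (depth of known layers): K_1 = 78.0514 − 3.25×27.58 = −11.5836; K_2 = 73.6704 − 3.25×(0.2916 + 25.58) = −10.4123.
Balance: K_1 = K_2 − x×(3.25 − 2.91), so x = (K_2 − K_1)/(3.25 − 2.91) = 1.1713/0.34 = 3.44 km.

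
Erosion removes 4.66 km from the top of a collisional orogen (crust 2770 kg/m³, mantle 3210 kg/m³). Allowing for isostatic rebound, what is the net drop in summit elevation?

0.639 km

Rebound u = e ρ_c/ρ_m = 4.66 km × 2770/3210 = 4.021 km.
Net surface drop = e − u = 4.66 km − 4.021 km = e (ρ_m − ρ_c)/ρ_m = 0.639 km.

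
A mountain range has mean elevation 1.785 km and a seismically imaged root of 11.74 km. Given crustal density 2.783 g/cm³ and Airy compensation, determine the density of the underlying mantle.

3.21 g/cm³

Airy balance: ρ_c h = (ρ_m − ρ_c) r → ρ_m = ρ_c (1 + h/r).
ρ_m = 2.783 × (1 + 1.785 km/11.74 km) = 3.21 g/cm³.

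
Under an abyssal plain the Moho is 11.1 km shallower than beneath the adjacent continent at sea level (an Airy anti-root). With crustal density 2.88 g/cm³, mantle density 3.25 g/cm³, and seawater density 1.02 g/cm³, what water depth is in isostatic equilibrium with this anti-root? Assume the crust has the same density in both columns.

Replacing a thickness d of crust by seawater at the top must be balanced by replacing crust with mantle at the base: d (ρ_c − ρ_w) = a (ρ_m − ρ_c).
d = a (ρ_m − ρ_c)/(ρ_c − ρ_w) = 11.1 km × 0.37/1.86 = 2.21 km.

2.21 km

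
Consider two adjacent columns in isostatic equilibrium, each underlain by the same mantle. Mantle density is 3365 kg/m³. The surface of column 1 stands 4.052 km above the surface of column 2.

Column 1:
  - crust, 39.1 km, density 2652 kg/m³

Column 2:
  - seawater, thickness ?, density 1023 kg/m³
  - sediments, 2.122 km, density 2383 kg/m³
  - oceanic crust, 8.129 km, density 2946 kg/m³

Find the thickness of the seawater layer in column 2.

3.74 km

Take the compensation level at the base of the deeper column (depth z_c below the surface of column 1) and equate Σ ρ_i t_i down to z_c; mantle fills any gap and the z_c terms cancel.
Column 1: 39.1×2652 + (z_c − 39.1)×3365
Column 2: 4.052×0 + x×1023 + 2.122×2383 + 8.129×2946 + (z_c − 4.052 − 10.251 − x)×3365
The z_c×3365 term appears on both sides and cancels. Collect the known terms of each column as K = Σ(ρt)_known − 3365 × (depth of known layers): K_1 = 103693.2 − 3365×39.1 = −27878.3; K_2 = 29004.76 − 3365×(4.052 + 10.251) = −19124.835.
Balance: K_1 = K_2 − x×(3365 − 1023), so x = (K_2 − K_1)/(3365 − 1023) = 8753.47/2342 = 3.74 km.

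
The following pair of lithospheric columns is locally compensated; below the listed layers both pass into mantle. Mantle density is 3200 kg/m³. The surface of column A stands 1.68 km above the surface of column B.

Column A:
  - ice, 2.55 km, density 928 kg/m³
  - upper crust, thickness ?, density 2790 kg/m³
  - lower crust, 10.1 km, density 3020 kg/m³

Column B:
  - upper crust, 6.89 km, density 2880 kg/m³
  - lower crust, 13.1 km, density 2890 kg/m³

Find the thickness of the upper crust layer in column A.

9.83 km

Take the compensation level at the base of the deeper column (depth z_c below the surface of column A) and equate Σ ρ_i t_i down to z_c; mantle fills any gap and the z_c terms cancel.
Column A: 2.55×928 + x×2790 + 10.1×3020 + (z_c − 12.65 − x)×3200
Column B: 1.68×0 + 6.89×2880 + 13.1×2890 + (z_c − 1.68 − 19.99)×3200
The z_c×3200 term appears on both sides and cancels. Collect the known terms of each column as K = Σ(ρt)_known − 3200 × (depth of known layers): K_A = 32868.4 − 3200×12.65 = −7611.6; K_B = 57702.2 − 3200×(1.68 + 19.99) = −11641.8.
Balance: K_A − x×(3200 − 2790) = K_B, so x = (K_A − K_B)/(3200 − 2790) = 4030.2/410 = 9.83 km.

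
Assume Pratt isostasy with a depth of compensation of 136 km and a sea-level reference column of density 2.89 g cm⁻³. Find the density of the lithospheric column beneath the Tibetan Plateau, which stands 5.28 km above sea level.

2.78 g cm⁻³

Pratt balance: ρ_ref D = ρ (D + h).
ρ = ρ_ref D/(D + h) = 2.89 × 136 km/(136 km + 5.28 km) = 2.78 g cm⁻³.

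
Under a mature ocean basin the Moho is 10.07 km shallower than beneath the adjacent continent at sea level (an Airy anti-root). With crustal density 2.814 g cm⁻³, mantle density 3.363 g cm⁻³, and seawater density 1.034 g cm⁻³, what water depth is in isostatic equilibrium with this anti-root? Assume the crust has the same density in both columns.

3.11 km

Replacing a thickness d of crust by seawater at the top must be balanced by replacing crust with mantle at the base: d (ρ_c − ρ_w) = a (ρ_m − ρ_c).
d = a (ρ_m − ρ_c)/(ρ_c − ρ_w) = 10.07 km × 0.549/1.78 = 3.11 km.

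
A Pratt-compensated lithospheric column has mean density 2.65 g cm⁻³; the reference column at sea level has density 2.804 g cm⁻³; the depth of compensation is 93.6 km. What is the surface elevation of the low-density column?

ρ_ref D = ρ (D + h) → h = D (ρ_ref − ρ)/ρ.
h = 93.6 km × (2.804 − 2.65)/2.65 = 5.44 km.

5.44 km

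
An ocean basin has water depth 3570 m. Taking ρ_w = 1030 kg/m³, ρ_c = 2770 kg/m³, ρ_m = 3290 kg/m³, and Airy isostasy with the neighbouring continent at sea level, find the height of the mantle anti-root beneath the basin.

By Archimedes' principle applied to the lithosphere: replacing crust with seawater at the top is compensated by replacing crust with mantle at the base: d (ρ_c − ρ_w) = a (ρ_m − ρ_c).
a = d (ρ_c − ρ_w)/(ρ_m − ρ_c) = 3570 m × 1740/520 = 11900 m.

11900 m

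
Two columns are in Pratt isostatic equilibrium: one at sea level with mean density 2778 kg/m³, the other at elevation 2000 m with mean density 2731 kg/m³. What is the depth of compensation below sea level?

ρ_ref D = ρ (D + h) → D (ρ_ref − ρ) = ρ h.
D = ρ h/(ρ_ref − ρ) = 2731 × 2000 m/(2778 − 2731) = 116000 m.

116000 m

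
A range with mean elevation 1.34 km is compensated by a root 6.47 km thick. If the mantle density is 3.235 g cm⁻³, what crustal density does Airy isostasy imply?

ρ_c h = (ρ_m − ρ_c) r → ρ_c (h + r) = ρ_m r → ρ_c = ρ_m r / (h + r).
ρ_c = 3.235 × 6.47 km / (1.34 km + 6.47 km) = 2.68 g cm⁻³.

2.68 g cm⁻³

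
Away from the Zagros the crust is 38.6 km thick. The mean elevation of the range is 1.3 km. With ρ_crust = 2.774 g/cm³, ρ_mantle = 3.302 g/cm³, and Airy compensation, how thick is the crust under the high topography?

Root depth r = h ρ_c / (ρ_m − ρ_c) = 1.3 km × 2.774 / 0.528 = 6.83 km.
Total thickness = T + h + r = 38.6 km + 1.3 km + 6.83 km = 46.7 km.

46.7 km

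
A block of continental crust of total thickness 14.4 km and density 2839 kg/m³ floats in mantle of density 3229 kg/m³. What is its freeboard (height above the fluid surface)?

1.74 km

Floating equilibrium: submerged depth d = t ρ_obj/ρ_fluid = 14.4 km × 2839/3229 = 12.66 km.
Freeboard = t − d = 14.4 km − 12.66 km = 1.74 km.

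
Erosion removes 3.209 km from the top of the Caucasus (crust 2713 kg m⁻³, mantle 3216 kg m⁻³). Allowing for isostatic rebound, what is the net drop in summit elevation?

Rebound u = e ρ_c/ρ_m = 3.209 km × 2713/3216 = 2.707 km.
Net surface drop = e − u = 3.209 km − 2.707 km = e (ρ_m − ρ_c)/ρ_m = 0.502 km.

0.502 km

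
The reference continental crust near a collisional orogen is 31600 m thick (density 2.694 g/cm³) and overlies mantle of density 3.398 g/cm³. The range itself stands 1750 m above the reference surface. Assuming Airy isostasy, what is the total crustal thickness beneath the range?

Root depth r = h ρ_c / (ρ_m − ρ_c) = 1750 m × 2.694 / 0.704 = 6697 m.
Total thickness = T + h + r = 31600 m + 1750 m + 6697 m = 40000 m.

40000 m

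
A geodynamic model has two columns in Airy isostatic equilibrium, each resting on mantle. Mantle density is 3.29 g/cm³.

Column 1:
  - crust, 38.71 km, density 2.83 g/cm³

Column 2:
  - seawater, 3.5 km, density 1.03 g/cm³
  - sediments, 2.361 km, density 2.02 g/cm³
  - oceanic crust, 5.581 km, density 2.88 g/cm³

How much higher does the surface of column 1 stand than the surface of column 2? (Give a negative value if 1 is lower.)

For any compensation level in the mantle, the mantle terms cancel and isostasy reduces to e = (Σt_1 − Σt_2) − (Σ(ρt)_1 − Σ(ρt)_2) / ρ_m.
Σt_1 = 38.71 km; Σt_2 = 11.442 km; Σ(ρt)_1 = 109.5493; Σ(ρt)_2 = 24.4475 (in km·g/cm³).
e = (38.71 − 11.442) − (109.5493 − 24.4475) / 3.29 = 1.4 km.

1.4 km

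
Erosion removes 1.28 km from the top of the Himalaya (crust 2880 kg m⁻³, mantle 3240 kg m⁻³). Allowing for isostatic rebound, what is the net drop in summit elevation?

0.142 km

Rebound u = e ρ_c/ρ_m = 1.28 km × 2880/3240 = 1.138 km.
Net surface drop = e − u = 1.28 km − 1.138 km = e (ρ_m − ρ_c)/ρ_m = 0.142 km.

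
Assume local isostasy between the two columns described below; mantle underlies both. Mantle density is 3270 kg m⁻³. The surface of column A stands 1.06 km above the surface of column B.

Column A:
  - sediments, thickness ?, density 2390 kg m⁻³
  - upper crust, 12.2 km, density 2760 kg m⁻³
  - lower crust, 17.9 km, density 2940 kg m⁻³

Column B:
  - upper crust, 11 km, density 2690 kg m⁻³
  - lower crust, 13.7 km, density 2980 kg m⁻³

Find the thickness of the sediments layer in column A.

1.92 km

Take the compensation level at the base of the deeper column (depth z_c below the surface of column A) and equate Σ ρ_i t_i down to z_c; mantle fills any gap and the z_c terms cancel.
Column A: x×2390 + 12.2×2760 + 17.9×2940 + (z_c − 30.1 − x)×3270
Column B: 1.06×0 + 11×2690 + 13.7×2980 + (z_c − 1.06 − 24.7)×3270
The z_c×3270 term appears on both sides and cancels. Collect the known terms of each column as K = Σ(ρt)_known − 3270 × (depth of known layers): K_A = 86298 − 3270×30.1 = −12129; K_B = 70416 − 3270×(1.06 + 24.7) = −13819.2.
Balance: K_A − x×(3270 − 2390) = K_B, so x = (K_A − K_B)/(3270 − 2390) = 1690.2/880 = 1.92 km.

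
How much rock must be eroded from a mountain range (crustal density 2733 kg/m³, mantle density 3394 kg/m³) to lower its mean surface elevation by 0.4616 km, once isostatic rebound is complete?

2.37 km

Net drop Δ = e − u = e − e ρ_c/ρ_m = e (ρ_m − ρ_c)/ρ_m.
e = Δ ρ_m/(ρ_m − ρ_c) = 0.4616 km × 3394/661 = 2.37 km.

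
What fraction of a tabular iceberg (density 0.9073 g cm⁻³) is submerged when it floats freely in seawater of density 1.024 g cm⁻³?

Submerged fraction = ρ_obj/ρ_fluid = 0.9073/1.024 = 0.886.

0.886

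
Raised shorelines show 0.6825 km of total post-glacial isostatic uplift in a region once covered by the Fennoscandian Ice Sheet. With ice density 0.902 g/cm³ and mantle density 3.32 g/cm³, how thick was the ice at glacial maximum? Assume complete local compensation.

2.51 km

u = t ρ_ice/ρ_m → t = u ρ_m/ρ_ice = 0.6825 km × 3.32/0.902 = 2.51 km.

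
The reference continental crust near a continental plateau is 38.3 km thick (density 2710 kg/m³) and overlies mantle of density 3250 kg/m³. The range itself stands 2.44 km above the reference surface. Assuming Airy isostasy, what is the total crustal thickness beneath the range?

53 km

Root depth r = h ρ_c / (ρ_m − ρ_c) = 2.44 km × 2710 / 540 = 12.25 km.
Total thickness = T + h + r = 38.3 km + 2.44 km + 12.25 km = 53 km.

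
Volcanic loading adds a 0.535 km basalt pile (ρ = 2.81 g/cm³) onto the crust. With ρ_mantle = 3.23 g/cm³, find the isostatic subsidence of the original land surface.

0.465 km

Subaerial loading: s = t ρ_load / ρ_m.
s = 0.535 km × 2.81/3.23 = 0.465 km.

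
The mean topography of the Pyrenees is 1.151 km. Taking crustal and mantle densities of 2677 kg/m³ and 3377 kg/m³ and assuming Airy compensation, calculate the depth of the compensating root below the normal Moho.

In Airy isostatic equilibrium: the weight of the topography is balanced by the buoyancy of the root, ρ_c h = (ρ_m − ρ_c) r.
r = h · ρ_c / (ρ_m − ρ_c) = 1.151 km × 2677 / (3377 − 2677) = 4.4 km.

4.4 km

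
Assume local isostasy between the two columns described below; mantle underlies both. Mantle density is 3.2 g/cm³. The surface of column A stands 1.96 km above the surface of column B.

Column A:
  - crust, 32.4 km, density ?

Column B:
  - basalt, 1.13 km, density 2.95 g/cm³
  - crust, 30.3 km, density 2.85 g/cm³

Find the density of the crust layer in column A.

2.67 g/cm³

Take the compensation level at the base of the deeper column (depth z_c below the surface of column A) and equate Σ ρ_i t_i down to z_c; mantle fills any gap and the z_c terms cancel.
Column A: 32.4×ρ + (z_c − 32.4)×3.2
Column B: 1.96×0 + 1.13×2.95 + 30.3×2.85 + (z_c − 1.96 − 31.43)×3.2
The z_c×3.2 term appears on both sides and cancels. Collect the known terms of each column as K = Σ(ρt)_known − 3.2 × (depth of known layers): K_A = 0 − 3.2×32.4 = −103.68; K_B = 89.6885 − 3.2×(1.96 + 31.43) = −17.1595.
Balance: K_A + 32.4×ρ = K_B, so ρ = (K_B − K_A)/32.4 = 86.5205/32.4 = 2.67 g/cm³.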